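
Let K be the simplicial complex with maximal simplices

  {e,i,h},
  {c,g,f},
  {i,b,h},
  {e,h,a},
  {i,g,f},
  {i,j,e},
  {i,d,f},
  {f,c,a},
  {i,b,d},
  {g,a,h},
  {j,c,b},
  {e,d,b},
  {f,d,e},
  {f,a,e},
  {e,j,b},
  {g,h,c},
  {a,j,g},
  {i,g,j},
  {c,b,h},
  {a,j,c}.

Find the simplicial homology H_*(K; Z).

H_0 = Z,  H_1 = Z × Z/2,  H_2 = 0.

Fix the vertex order a < b < c < d < e < f < g < h < i < j and write every simplex with vertices in increasing order. Then dim K = 2 and the simplices of K are:

  0-simplices (10): a, b, c, d, e, f, g, h, i, j
  1-simplices (30): ac, ae, af, ag, ah, aj, bc, bd, be, bh, bi, bj, cf, cg, ch, cj, de, df, di, ef, eh, ei, ej, fg, fi, gh, gi, gj, hi, ij
  2-simplices (20): acf, acj, aef, aeh, agh, agj, bch, bcj, bde, bdi, bej, bhi, cfg, cgh, def, dfi, ehi, eij, fgi, gij

Hence C_0 ≅ Z^10, C_1 ≅ Z^30, C_2 ≅ Z^20.

The boundary map ∂_1: C_1 → C_0 is given by ∂[p,q] = [q] − [p]. For instance
  ∂ae = e − a.
This gives a 10×30 integer matrix of rank 9; reducing to Smith normal form yields diagonal entries (1,1,1,1,1,1,1,1,1).

Boundary ∂_2: C_2 → C_1 sends each 2-simplex [p,q,r] to [q,r] − [p,r] + [p,q]. For instance
  ∂agh = gh − ah + ag,
  ∂bcj = cj − bj + bc.
The 30×20 boundary matrix has rank 20 and Smith normal form diag(1,1,1,1,1,1,1,1,1,1,1,1,1,1,1,1,1,1,1,2).

From H_k ≅ ker(∂_k) / im(∂_{k+1}) we obtain:

  H_0: rank C_0 − rank ∂_1 = 10 − 9 = 1, and the invariant factors of ∂_1 are all 1, so H_0 = Z.
  H_1: rank ker ∂_1 − rank ∂_2 = (30 − 9) − 20 = 1, and ∂_2 has invariant factor 2 > 1, so H_1 = Z × Z/2.
  H_2: rank ker ∂_2 − rank ∂_3 = (20 − 20) − 0 = 0, and there is no ∂_3, so H_2 = 0.

As a check, the Euler characteristic is 10 − 30 + 20 = 0, which agrees with 1 − 1 + 0 = 0.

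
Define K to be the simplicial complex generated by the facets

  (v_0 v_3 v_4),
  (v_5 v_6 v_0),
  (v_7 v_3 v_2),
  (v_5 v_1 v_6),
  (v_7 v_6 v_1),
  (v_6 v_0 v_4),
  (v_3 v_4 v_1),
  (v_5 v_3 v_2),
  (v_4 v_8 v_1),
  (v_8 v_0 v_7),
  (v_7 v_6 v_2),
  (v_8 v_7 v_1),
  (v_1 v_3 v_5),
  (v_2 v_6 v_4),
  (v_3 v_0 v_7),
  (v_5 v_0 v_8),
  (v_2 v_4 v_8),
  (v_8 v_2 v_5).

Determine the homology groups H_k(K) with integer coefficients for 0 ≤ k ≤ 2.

H_0 ≅ Z,  H_1 ≅ Z^2,  H_2 ≅ Z.

K has 9 vertices, 27 edges, 18 triangles.
rank ∂_0 = 0, rank ∂_1 = 8 ⇒ b_0 = 9 − 0 − 8 = 1; all invariant factors of ∂_1 are 1 so no torsion. So H_0 ≅ Z.
rank ∂_1 = 8, rank ∂_2 = 17 ⇒ b_1 = 27 − 8 − 17 = 2; all invariant factors of ∂_2 are 1 so no torsion. So H_1 ≅ Z^2.
rank ∂_2 = 17, rank ∂_3 = 0 ⇒ b_2 = 18 − 17 − 0 = 1. So H_2 ≅ Z.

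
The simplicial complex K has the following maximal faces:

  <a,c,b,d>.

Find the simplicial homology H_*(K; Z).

K has 4 vertices, 6 edges, 4 triangles, 1 3-simplex.
rank ∂_0 = 0, rank ∂_1 = 3 ⇒ b_0 = 4 − 0 − 3 = 1; all invariant factors of ∂_1 are 1 so no torsion. So H_0 = Z.
rank ∂_1 = 3, rank ∂_2 = 3 ⇒ b_1 = 6 − 3 − 3 = 0; all invariant factors of ∂_2 are 1 so no torsion. So H_1 = 0.
rank ∂_2 = 3, rank ∂_3 = 1 ⇒ b_2 = 4 − 3 − 1 = 0; all invariant factors of ∂_3 are 1 so no torsion. So H_2 = 0.
rank ∂_3 = 1, rank ∂_4 = 0 ⇒ b_3 = 1 − 1 − 0 = 0. So H_3 = 0.

H_0 ≅ Z,  H_1 = 0,  H_2 = 0,  H_3 = 0.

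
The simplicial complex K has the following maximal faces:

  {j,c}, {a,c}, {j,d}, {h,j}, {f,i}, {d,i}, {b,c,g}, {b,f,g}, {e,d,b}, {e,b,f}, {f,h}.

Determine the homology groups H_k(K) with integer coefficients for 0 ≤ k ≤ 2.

Take the total order a < b < c < d < e < f < g < h < i < j on the vertex set. Then K (dimension 2) consists of the simplices:

  0-simplices (10): a, b, c, d, e, f, g, h, i, j
  1-simplices (16): ac, bc, bd, be, bf, bg, cg, cj, de, di, dj, ef, fg, fh, fi, hj
  2-simplices (4): bcg, bde, bef, bfg

giving chain groups C_0 ≅ Z^10, C_1 ≅ Z^16, C_2 ≅ Z^4.

∂_1: C_1 → C_0 is given by ∂[p,q] = [q] − [p].
This gives a 10×16 integer matrix of rank 9; reducing to Smith normal form yields diagonal entries (1,1,1,1,1,1,1,1,1).

The boundary map ∂_2: C_2 → C_1 sends each 2-simplex [p,q,r] to [q,r] − [p,r] + [p,q]. For instance
  ∂bcg = cg − bg + bc,
  ∂bef = ef − bf + be.
As a 16×4 matrix over Z this has rank 4, with invariant factors (1,1,1,1).

Now H_k = ker ∂_k / im ∂_{k+1}, so:

  H_0: rank C_0 − rank ∂_1 = 10 − 9 = 1, and the invariant factors of ∂_1 are all 1, so H_0 ≅ Z.
  H_1: rank ker ∂_1 − rank ∂_2 = (16 − 9) − 4 = 3, and the invariant factors of ∂_2 are all 1, so H_1 ≅ Z^3.
  H_2: rank ker ∂_2 − rank ∂_3 = (4 − 4) − 0 = 0, and there is no ∂_3, so H_2 ≅ 0.

H_0 = Z,  H_1 = Z^3,  H_2 = 0.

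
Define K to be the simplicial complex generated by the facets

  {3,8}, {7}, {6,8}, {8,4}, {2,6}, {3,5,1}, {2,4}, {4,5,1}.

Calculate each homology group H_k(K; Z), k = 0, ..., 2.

Take the total order 1 < 2 < 3 < 4 < 5 < 6 < 7 < 8 on the vertex set. Then K (dimension 2) consists of the simplices:

  0-simplices (8): [1], [2], [3], [4], [5], [6], [7], [8]
  1-simplices (10): [1,3], [1,4], [1,5], [2,4], [2,6], [3,5], [3,8], [4,5], [4,8], [6,8]
  2-simplices (2): [1,3,5], [1,4,5]

Hence C_0 ≅ Z^8, C_1 ≅ Z^10, C_2 ≅ Z^2.

∂_1: C_1 → C_0 is given by ∂[p,q] = [q] − [p].
As a 8×10 matrix over Z this has rank 6, with invariant factors (1,1,1,1,1,1).

Boundary ∂_2: C_2 → C_1 sends each 2-simplex [p,q,r] to [q,r] − [p,r] + [p,q]. For instance
  ∂[1,3,5] = [3,5] − [1,5] + [1,3],
  ∂[1,4,5] = [4,5] − [1,5] + [1,4].
This gives a 10×2 integer matrix of rank 2; reducing to Smith normal form yields diagonal entries (1,1).

Reading off H_k = ker ∂_k / im ∂_{k+1}:

  H_0: rank C_0 − rank ∂_1 = 8 − 6 = 2, and the invariant factors of ∂_1 are all 1, so H_0 = Z^2.
  H_1: rank ker ∂_1 − rank ∂_2 = (10 − 6) − 2 = 2, and the invariant factors of ∂_2 are all 1, so H_1 = Z^2.
  H_2: rank ker ∂_2 − rank ∂_3 = (2 − 2) − 0 = 0, and there is no ∂_3, so H_2 = 0.

H_0 ≅ Z^2,  H_1 ≅ Z^2,  H_2 = 0.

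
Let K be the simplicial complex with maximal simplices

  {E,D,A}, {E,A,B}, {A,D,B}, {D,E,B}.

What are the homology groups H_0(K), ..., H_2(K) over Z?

K has 4 vertices, 6 edges, 4 triangles.
rank ∂_0 = 0, rank ∂_1 = 3 ⇒ b_0 = 4 − 0 − 3 = 1; all invariant factors of ∂_1 are 1 so no torsion. So H_0 ≅ Z.
rank ∂_1 = 3, rank ∂_2 = 3 ⇒ b_1 = 6 − 3 − 3 = 0; all invariant factors of ∂_2 are 1 so no torsion. So H_1 ≅ 0.
rank ∂_2 = 3, rank ∂_3 = 0 ⇒ b_2 = 4 − 3 − 0 = 1. So H_2 ≅ Z.

H_0 = Z,  H_1 = 0,  H_2 = Z.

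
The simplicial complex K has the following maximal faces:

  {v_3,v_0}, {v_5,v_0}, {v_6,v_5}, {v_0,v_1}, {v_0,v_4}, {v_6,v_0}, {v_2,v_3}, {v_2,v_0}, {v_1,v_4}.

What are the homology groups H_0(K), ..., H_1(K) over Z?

H_0 = Z,  H_1 = Z^3.

Order the vertices as v_0 < v_1 < v_2 < v_3 < v_4 < v_5 < v_6. Listing each simplex with vertices in this order, K has dimension 1 with simplices:

  0-simplices (7): [v_0], [v_1], [v_2], [v_3], [v_4], [v_5], [v_6]
  1-simplices (9): [v_0,v_1], [v_0,v_2], [v_0,v_3], [v_0,v_4], [v_0,v_5], [v_0,v_6], [v_1,v_4], [v_2,v_3], [v_5,v_6]

Hence C_0 ≅ Z^7, C_1 ≅ Z^9.

∂_1: C_1 → C_0 sends each edge [p,q] (with p < q) to q − p.
This gives a 7×9 integer matrix of rank 6; reducing to Smith normal form yields diagonal entries (1,1,1,1,1,1).

Reading off H_k = ker ∂_k / im ∂_{k+1}:

  H_0: rank C_0 − rank ∂_1 = 7 − 6 = 1, and the invariant factors of ∂_1 are all 1, so H_0 = Z.
  H_1: rank ker ∂_1 − rank ∂_2 = (9 − 6) − 0 = 3, and there is no ∂_2, so H_1 = Z^3.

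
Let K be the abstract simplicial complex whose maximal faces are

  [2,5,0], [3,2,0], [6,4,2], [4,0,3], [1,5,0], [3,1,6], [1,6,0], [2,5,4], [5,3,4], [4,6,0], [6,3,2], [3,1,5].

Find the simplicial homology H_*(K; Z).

H_0 ≅ Z,  H_1 ≅ Z/2,  H_2 = 0.

Fix the vertex order 0 < 1 < 2 < 3 < 4 < 5 < 6 and write every simplex with vertices in increasing order. Then dim K = 2 and the simplices of K are:

  0-simplices (7): [0], [1], [2], [3], [4], [5], [6]
  1-simplices (18): [0,1], [0,2], [0,3], [0,4], [0,5], [0,6], [1,3], [1,5], [1,6], [2,3], [2,4], [2,5], [2,6], [3,4], [3,5], [3,6], [4,5], [4,6]
  2-simplices (12): [0,1,5], [0,1,6], [0,2,3], [0,2,5], [0,3,4], [0,4,6], [1,3,5], [1,3,6], [2,3,6], [2,4,5], [2,4,6], [3,4,5]

Hence C_0 ≅ Z^7, C_1 ≅ Z^18, C_2 ≅ Z^12.

The boundary map ∂_1: C_1 → C_0 is given by ∂[p,q] = [q] − [p]. For instance
  ∂[0,2] = [2] − [0].
This gives a 7×18 integer matrix of rank 6; reducing to Smith normal form yields diagonal entries (1,1,1,1,1,1).

The boundary map ∂_2: C_2 → C_1 sends each 2-simplex [p,q,r] to [q,r] − [p,r] + [p,q]. For instance
  ∂[0,1,5] = [1,5] − [0,5] + [0,1],
  ∂[0,2,3] = [2,3] − [0,3] + [0,2].
As a 18×12 matrix over Z this has rank 12, with invariant factors (1,1,1,1,1,1,1,1,1,1,1,2).

From H_k ≅ ker(∂_k) / im(∂_{k+1}) we obtain:

  H_0: rank C_0 − rank ∂_1 = 7 − 6 = 1, and the invariant factors of ∂_1 are all 1, so H_0 = Z.
  H_1: rank ker ∂_1 − rank ∂_2 = (18 − 6) − 12 = 0, and ∂_2 has invariant factor 2 > 1, so H_1 = Z/2.
  H_2: rank ker ∂_2 − rank ∂_3 = (12 − 12) − 0 = 0, and there is no ∂_3, so H_2 = 0.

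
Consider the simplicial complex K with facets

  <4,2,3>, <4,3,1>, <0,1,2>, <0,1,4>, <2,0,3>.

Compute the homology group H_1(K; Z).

H_1 ≅ Z.

We work with the vertex ordering 0 < 1 < 2 < 3 < 4. The simplices of K, each written with vertices in increasing order, are:

  0-simplices (5): [0], [1], [2], [3], [4]
  1-simplices (10): [0,1], [0,2], [0,3], [0,4], [1,2], [1,3], [1,4], [2,3], [2,4], [3,4]
  2-simplices (5): [0,1,2], [0,1,4], [0,2,3], [1,3,4], [2,3,4]

so the chain groups are C_0 ≅ Z^5, C_1 ≅ Z^10, C_2 ≅ Z^5.

∂_1: C_1 → C_0 maps an edge to its endpoints' difference, ∂[p,q] = q − p. For instance
  ∂[1,4] = [4] − [1].
The resulting 5×10 matrix has rank 4, and its Smith normal form has invariant factors (1,1,1,1).

The boundary map ∂_2: C_2 → C_1 maps a triangle to the signed sum of its edges. For instance
  ∂[0,2,3] = [2,3] − [0,3] + [0,2],
  ∂[2,3,4] = [3,4] − [2,4] + [2,3].
This gives a 10×5 integer matrix of rank 5; reducing to Smith normal form yields diagonal entries (1,1,1,1,1).

Computing H_k = (kernel of ∂_k) / (image of ∂_{k+1}):

  H_1: rank ker ∂_1 − rank ∂_2 = (10 − 4) − 5 = 1, and the invariant factors of ∂_2 are all 1, so H_1 ≅ Z.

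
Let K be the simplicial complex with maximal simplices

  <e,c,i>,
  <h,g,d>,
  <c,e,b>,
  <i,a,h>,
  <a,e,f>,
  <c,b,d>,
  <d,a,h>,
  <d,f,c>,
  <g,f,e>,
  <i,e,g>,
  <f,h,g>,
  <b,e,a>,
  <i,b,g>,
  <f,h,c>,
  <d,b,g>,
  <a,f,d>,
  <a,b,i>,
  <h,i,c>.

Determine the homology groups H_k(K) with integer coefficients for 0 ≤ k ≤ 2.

H_0 = Z,  H_1 = Z ⊕ Z/2,  H_2 = 0.

Fix the vertex order a < b < c < d < e < f < g < h < i and write every simplex with vertices in increasing order. Then dim K = 2 and the simplices of K are:

  0-simplices (9): a, b, c, d, e, f, g, h, i
  1-simplices (27): ab, ad, ae, af, ah, ai, bc, bd, be, bg, bi, cd, ce, cf, ch, ci, df, dg, dh, ef, eg, ei, fg, fh, gh, gi, hi
  2-simplices (18): abe, abi, adf, adh, aef, ahi, bcd, bce, bdg, bgi, cdf, cei, cfh, chi, dgh, efg, egi, fgh

giving chain groups C_0 ≅ Z^9, C_1 ≅ Z^27, C_2 ≅ Z^18.

∂_1: C_1 → C_0 sends each edge [p,q] (with p < q) to q − p. For instance
  ∂bd = d − b.
The 9×27 boundary matrix has rank 8 and Smith normal form diag(1,1,1,1,1,1,1,1).

Boundary ∂_2: C_2 → C_1 maps a triangle to the signed sum of its edges. For instance
  ∂abe = be − ae + ab,
  ∂adf = df − af + ad.
As a 27×18 matrix over Z this has rank 18, with invariant factors (1,1,1,1,1,1,1,1,1,1,1,1,1,1,1,1,1,2).

Reading off H_k = ker ∂_k / im ∂_{k+1}:

  H_0: rank C_0 − rank ∂_1 = 9 − 8 = 1, and the invariant factors of ∂_1 are all 1, so H_0 ≅ Z.
  H_1: rank ker ∂_1 − rank ∂_2 = (27 − 8) − 18 = 1, and ∂_2 has invariant factor 2 > 1, so H_1 ≅ Z ⊕ Z/2.
  H_2: rank ker ∂_2 − rank ∂_3 = (18 − 18) − 0 = 0, and there is no ∂_3, so H_2 ≅ 0.

As a check, the Euler characteristic is 9 − 27 + 18 = 0, which agrees with 1 − 1 + 0 = 0.
(K is a triangulation of the Klein bottle.)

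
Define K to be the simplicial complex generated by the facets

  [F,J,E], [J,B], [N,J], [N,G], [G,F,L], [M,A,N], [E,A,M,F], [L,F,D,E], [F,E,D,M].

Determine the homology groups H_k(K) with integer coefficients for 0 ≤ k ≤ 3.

H_0 ≅ Z,  H_1 ≅ Z^2,  H_2 = 0,  H_3 = 0.

Fix the vertex order A < B < D < E < F < G < J < L < M < N and write every simplex with vertices in increasing order. Then dim K = 3 and the simplices of K are:

  0-simplices (10): A, B, D, E, F, G, J, L, M, N
  1-simplices (21): AE, AF, AM, AN, BJ, DE, DF, DL, DM, EF, EJ, EL, EM, FG, FJ, FL, FM, GL, GN, JN, MN
  2-simplices (13): AEF, AEM, AFM, AMN, DEF, DEL, DEM, DFL, DFM, EFJ, EFL, EFM, FGL
  3-simplices (3): AEFM, DEFL, DEFM

Hence C_0 ≅ Z^10, C_1 ≅ Z^21, C_2 ≅ Z^13, C_3 ≅ Z^3.

The boundary map ∂_1: C_1 → C_0 is given by ∂[p,q] = [q] − [p].
This gives a 10×21 integer matrix of rank 9; reducing to Smith normal form yields diagonal entries (1,1,1,1,1,1,1,1,1).

The boundary map ∂_2: C_2 → C_1 acts by ∂[p,q,r] = [q,r] − [p,r] + [p,q]. For instance
  ∂EFM = FM − EM + EF,
  ∂AMN = MN − AN + AM.
The 21×13 boundary matrix has rank 10 and Smith normal form diag(1,1,1,1,1,1,1,1,1,1).

∂_3: C_3 → C_2 sends each 3-simplex σ to the alternating sum Σ_i (−1)^i (σ with its i-th vertex removed). For instance
  ∂DEFM = EFM − DFM + DEM − DEF,
  ∂AEFM = EFM − AFM + AEM − AEF.
The 13×3 boundary matrix has rank 3 and Smith normal form diag(1,1,1).

Now H_k = ker ∂_k / im ∂_{k+1}, so:

  H_0: rank C_0 − rank ∂_1 = 10 − 9 = 1, and the invariant factors of ∂_1 are all 1, so H_0 ≅ Z.
  H_1: rank ker ∂_1 − rank ∂_2 = (21 − 9) − 10 = 2, and the invariant factors of ∂_2 are all 1, so H_1 ≅ Z^2.
  H_2: rank ker ∂_2 − rank ∂_3 = (13 − 10) − 3 = 0, and the invariant factors of ∂_3 are all 1, so H_2 ≅ 0.
  H_3: rank ker ∂_3 − rank ∂_4 = (3 − 3) − 0 = 0, and there is no ∂_4, so H_3 ≅ 0.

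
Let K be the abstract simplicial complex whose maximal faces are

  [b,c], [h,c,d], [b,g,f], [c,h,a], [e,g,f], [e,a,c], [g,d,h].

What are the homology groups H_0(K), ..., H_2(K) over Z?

Order the vertices as a < b < c < d < e < f < g < h. Listing each simplex with vertices in this order, K has dimension 2 with simplices:

  0-simplices (8): a, b, c, d, e, f, g, h
  1-simplices (15): ac, ae, ah, bc, bf, bg, cd, ce, ch, dg, dh, ef, eg, fg, gh
  2-simplices (6): ace, ach, bfg, cdh, dgh, efg

so the chain groups are C_0 ≅ Z^8, C_1 ≅ Z^15, C_2 ≅ Z^6.

The boundary map ∂_1: C_1 → C_0 is given by ∂[p,q] = [q] − [p]. For instance
  ∂fg = g − f.
This gives a 8×15 integer matrix of rank 7; reducing to Smith normal form yields diagonal entries (1,1,1,1,1,1,1).

∂_2: C_2 → C_1 sends each 2-simplex [p,q,r] to [q,r] − [p,r] + [p,q]. For instance
  ∂bfg = fg − bg + bf,
  ∂ach = ch − ah + ac.
As a 15×6 matrix over Z this has rank 6, with invariant factors (1,1,1,1,1,1).

Computing H_k = (kernel of ∂_k) / (image of ∂_{k+1}):

  H_0: rank C_0 − rank ∂_1 = 8 − 7 = 1, and the invariant factors of ∂_1 are all 1, so H_0 ≅ Z.
  H_1: rank ker ∂_1 − rank ∂_2 = (15 − 7) − 6 = 2, and the invariant factors of ∂_2 are all 1, so H_1 ≅ Z^2.
  H_2: rank ker ∂_2 − rank ∂_3 = (6 − 6) − 0 = 0, and there is no ∂_3, so H_2 ≅ 0.

As a check, the Euler characteristic is 8 − 15 + 6 = -1, which agrees with 1 − 2 + 0 = -1.

H_0 = Z,  H_1 = Z^2,  H_2 = 0.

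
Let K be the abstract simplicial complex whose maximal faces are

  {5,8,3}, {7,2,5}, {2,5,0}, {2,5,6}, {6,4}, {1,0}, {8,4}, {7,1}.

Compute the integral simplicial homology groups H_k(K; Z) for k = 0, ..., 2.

H_0 = Z,  H_1 = Z^2,  H_2 = 0.

We work with the vertex ordering 0 < 1 < 2 < 3 < 4 < 5 < 6 < 7 < 8. The simplices of K, each written with vertices in increasing order, are:

  0-simplices (9): [0], [1], [2], [3], [4], [5], [6], [7], [8]
  1-simplices (14): [0,1], [0,2], [0,5], [1,7], [2,5], [2,6], [2,7], [3,5], [3,8], [4,6], [4,8], [5,6], [5,7], [5,8]
  2-simplices (4): [0,2,5], [2,5,6], [2,5,7], [3,5,8]

so the chain groups are C_0 ≅ Z^9, C_1 ≅ Z^14, C_2 ≅ Z^4.

∂_1: C_1 → C_0 maps an edge to its endpoints' difference, ∂[p,q] = q − p. For instance
  ∂[1,7] = [7] − [1].
As a 9×14 matrix over Z this has rank 8, with invariant factors (1,1,1,1,1,1,1,1).

∂_2: C_2 → C_1 maps a triangle to the signed sum of its edges. For instance
  ∂[3,5,8] = [5,8] − [3,8] + [3,5],
  ∂[2,5,7] = [5,7] − [2,7] + [2,5].
The 14×4 boundary matrix has rank 4 and Smith normal form diag(1,1,1,1).

Reading off H_k = ker ∂_k / im ∂_{k+1}:

  H_0: rank C_0 − rank ∂_1 = 9 − 8 = 1, and the invariant factors of ∂_1 are all 1, so H_0 = Z.
  H_1: rank ker ∂_1 − rank ∂_2 = (14 − 8) − 4 = 2, and the invariant factors of ∂_2 are all 1, so H_1 = Z^2.
  H_2: rank ker ∂_2 − rank ∂_3 = (4 − 4) − 0 = 0, and there is no ∂_3, so H_2 = 0.

As a check, the Euler characteristic is 9 − 14 + 4 = -1, which agrees with 1 − 2 + 0 = -1.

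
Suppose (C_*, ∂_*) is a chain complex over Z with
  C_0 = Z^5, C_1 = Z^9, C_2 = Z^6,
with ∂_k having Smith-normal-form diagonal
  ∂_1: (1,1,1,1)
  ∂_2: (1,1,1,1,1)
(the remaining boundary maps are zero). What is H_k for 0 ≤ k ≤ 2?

H_0 = Z,  H_1 = 0,  H_2 = Z.

H_0: b_0 = 5 − 0 − 4 = 1; torsion from ∂_1 factors > 1: none. So H_0 = Z.
H_1: b_1 = 9 − 4 − 5 = 0; torsion from ∂_2 factors > 1: none. So H_1 = 0.
H_2: b_2 = 6 − 5 − 0 = 1; torsion from ∂_3 factors > 1: none. So H_2 = Z.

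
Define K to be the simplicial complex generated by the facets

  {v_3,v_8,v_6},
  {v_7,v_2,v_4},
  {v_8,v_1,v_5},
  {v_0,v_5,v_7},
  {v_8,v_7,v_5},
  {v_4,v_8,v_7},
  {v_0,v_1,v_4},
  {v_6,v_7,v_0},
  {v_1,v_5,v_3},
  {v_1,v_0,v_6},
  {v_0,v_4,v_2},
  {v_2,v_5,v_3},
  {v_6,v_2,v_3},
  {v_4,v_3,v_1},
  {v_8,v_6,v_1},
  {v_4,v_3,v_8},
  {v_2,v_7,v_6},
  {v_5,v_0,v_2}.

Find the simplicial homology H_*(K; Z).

H_0 ≅ Z,  H_1 ≅ Z ⊕ Z_2,  H_2 = 0.

We work with the vertex ordering v_0 < v_1 < v_2 < v_3 < v_4 < v_5 < v_6 < v_7 < v_8. The simplices of K, each written with vertices in increasing order, are:

  0-simplices (9): [v_0], [v_1], [v_2], [v_3], [v_4], [v_5], [v_6], [v_7], [v_8]
  1-simplices (27): (27 of them)
  2-simplices (18): (18 of them)

so the chain groups are C_0 ≅ Z^9, C_1 ≅ Z^27, C_2 ≅ Z^18.

The boundary map ∂_1: C_1 → C_0 is given by ∂[p,q] = [q] − [p]. For instance
  ∂[v_2,v_7] = [v_7] − [v_2].
The resulting 9×27 matrix has rank 8, and its Smith normal form has invariant factors (1,1,1,1,1,1,1,1).

The boundary map ∂_2: C_2 → C_1 maps a triangle to the signed sum of its edges. For instance
  ∂[v_0,v_2,v_4] = [v_2,v_4] − [v_0,v_4] + [v_0,v_2],
  ∂[v_3,v_6,v_8] = [v_6,v_8] − [v_3,v_8] + [v_3,v_6].
The resulting 27×18 matrix has rank 18, and its Smith normal form has invariant factors (1,1,1,1,1,1,1,1,1,1,1,1,1,1,1,1,1,2).

Reading off H_k = ker ∂_k / im ∂_{k+1}:

  H_0: rank C_0 − rank ∂_1 = 9 − 8 = 1, and the invariant factors of ∂_1 are all 1, so H_0 = Z.
  H_1: rank ker ∂_1 − rank ∂_2 = (27 − 8) − 18 = 1, and ∂_2 has invariant factor 2 > 1, so H_1 = Z ⊕ Z_2.
  H_2: rank ker ∂_2 − rank ∂_3 = (18 − 18) − 0 = 0, and there is no ∂_3, so H_2 = 0.

As a check, the Euler characteristic is 9 − 27 + 18 = 0, which agrees with 1 − 1 + 0 = 0.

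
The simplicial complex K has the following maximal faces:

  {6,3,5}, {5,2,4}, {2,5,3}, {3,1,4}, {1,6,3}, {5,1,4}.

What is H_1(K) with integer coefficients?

H_1 = Z.

Order the vertices as 1 < 2 < 3 < 4 < 5 < 6. Listing each simplex with vertices in this order, K has dimension 2 with simplices:

  0-simplices (6): [1], [2], [3], [4], [5], [6]
  1-simplices (12): [1,3], [1,4], [1,5], [1,6], [2,3], [2,4], [2,5], [3,4], [3,5], [3,6], [4,5], [5,6]
  2-simplices (6): [1,3,4], [1,3,6], [1,4,5], [2,3,5], [2,4,5], [3,5,6]

Hence C_0 ≅ Z^6, C_1 ≅ Z^12, C_2 ≅ Z^6.

The boundary map ∂_1: C_1 → C_0 is given by ∂[p,q] = [q] − [p]. For instance
  ∂[1,5] = [5] − [1].
As a 6×12 matrix over Z this has rank 5, with invariant factors (1,1,1,1,1).

The boundary map ∂_2: C_2 → C_1 acts by ∂[p,q,r] = [q,r] − [p,r] + [p,q]. For instance
  ∂[1,3,6] = [3,6] − [1,6] + [1,3],
  ∂[1,4,5] = [4,5] − [1,5] + [1,4].
The 12×6 boundary matrix has rank 6 and Smith normal form diag(1,1,1,1,1,1).

Reading off H_k = ker ∂_k / im ∂_{k+1}:

  H_1: rank ker ∂_1 − rank ∂_2 = (12 − 5) − 6 = 1, and the invariant factors of ∂_2 are all 1, so H_1 ≅ Z.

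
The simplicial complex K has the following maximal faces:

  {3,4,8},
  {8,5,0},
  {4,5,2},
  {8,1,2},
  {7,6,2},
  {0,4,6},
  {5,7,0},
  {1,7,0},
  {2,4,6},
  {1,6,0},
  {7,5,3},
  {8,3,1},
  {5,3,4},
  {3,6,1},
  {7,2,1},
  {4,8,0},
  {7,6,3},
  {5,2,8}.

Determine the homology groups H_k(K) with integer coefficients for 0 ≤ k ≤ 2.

Fix the vertex order 0 < 1 < 2 < 3 < 4 < 5 < 6 < 7 < 8 and write every simplex with vertices in increasing order. Then dim K = 2 and the simplices of K are:

  0-simplices (9): [0], [1], [2], [3], [4], [5], [6], [7], [8]
  1-simplices (27): (27 of them)
  2-simplices (18): [0,1,6], [0,1,7], [0,4,6], [0,4,8], [0,5,7], [0,5,8], [1,2,7], [1,2,8], [1,3,6], [1,3,8], [2,4,5], [2,4,6], [2,5,8], [2,6,7], [3,4,5], [3,4,8], [3,5,7], [3,6,7]

Hence C_0 ≅ Z^9, C_1 ≅ Z^27, C_2 ≅ Z^18.

∂_1: C_1 → C_0 is given by ∂[p,q] = [q] − [p].
This gives a 9×27 integer matrix of rank 8; reducing to Smith normal form yields diagonal entries (1,1,1,1,1,1,1,1).

Boundary ∂_2: C_2 → C_1 sends each 2-simplex [p,q,r] to [q,r] − [p,r] + [p,q]. For instance
  ∂[0,5,8] = [5,8] − [0,8] + [0,5],
  ∂[2,5,8] = [5,8] − [2,8] + [2,5].
As a 27×18 matrix over Z this has rank 18, with invariant factors (1,1,1,1,1,1,1,1,1,1,1,1,1,1,1,1,1,2).

Reading off H_k = ker ∂_k / im ∂_{k+1}:

  H_0: rank C_0 − rank ∂_1 = 9 − 8 = 1, and the invariant factors of ∂_1 are all 1, so H_0 ≅ Z.
  H_1: rank ker ∂_1 − rank ∂_2 = (27 − 8) − 18 = 1, and ∂_2 has invariant factor 2 > 1, so H_1 ≅ Z ⊕ Z/2.
  H_2: rank ker ∂_2 − rank ∂_3 = (18 − 18) − 0 = 0, and there is no ∂_3, so H_2 ≅ 0.

As a check, the Euler characteristic is 9 − 27 + 18 = 0, which agrees with 1 − 1 + 0 = 0.

H_0 = Z,  H_1 = Z ⊕ Z/2,  H_2 = 0.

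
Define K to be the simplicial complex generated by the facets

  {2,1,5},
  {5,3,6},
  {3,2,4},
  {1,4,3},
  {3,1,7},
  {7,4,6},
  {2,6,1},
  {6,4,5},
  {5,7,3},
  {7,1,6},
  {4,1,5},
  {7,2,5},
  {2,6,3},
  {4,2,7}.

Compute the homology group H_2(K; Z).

Take the total order 1 < 2 < 3 < 4 < 5 < 6 < 7 on the vertex set. Then K (dimension 2) consists of the simplices:

  0-simplices (7): [1], [2], [3], [4], [5], [6], [7]
  1-simplices (21): [1,2], [1,3], [1,4], [1,5], [1,6], [1,7], [2,3], [2,4], [2,5], [2,6], [2,7], [3,4], [3,5], [3,6], [3,7], [4,5], [4,6], [4,7], [5,6], [5,7], [6,7]
  2-simplices (14): [1,2,5], [1,2,6], [1,3,4], [1,3,7], [1,4,5], [1,6,7], [2,3,4], [2,3,6], [2,4,7], [2,5,7], [3,5,6], [3,5,7], [4,5,6], [4,6,7]

giving chain groups C_0 ≅ Z^7, C_1 ≅ Z^21, C_2 ≅ Z^14.

Boundary ∂_1: C_1 → C_0 is given by ∂[p,q] = [q] − [p]. For instance
  ∂[3,5] = [5] − [3].
The 7×21 boundary matrix has rank 6 and Smith normal form diag(1,1,1,1,1,1).

The boundary map ∂_2: C_2 → C_1 maps a triangle to the signed sum of its edges. For instance
  ∂[3,5,6] = [5,6] − [3,6] + [3,5],
  ∂[4,5,6] = [5,6] − [4,6] + [4,5].
As a 21×14 matrix over Z this has rank 13, with invariant factors (1,1,1,1,1,1,1,1,1,1,1,1,1).

Computing H_k = (kernel of ∂_k) / (image of ∂_{k+1}):

  H_2: rank ker ∂_2 − rank ∂_3 = (14 − 13) − 0 = 1, and there is no ∂_3, so H_2 ≅ Z.

H_2 ≅ Z.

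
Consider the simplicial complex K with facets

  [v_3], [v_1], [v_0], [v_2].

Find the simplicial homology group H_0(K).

K has 4 vertices.
rank ∂_0 = 0, rank ∂_1 = 0 ⇒ b_0 = 4 − 0 − 0 = 4. So H_0 ≅ Z^4.

H_0 = Z^4.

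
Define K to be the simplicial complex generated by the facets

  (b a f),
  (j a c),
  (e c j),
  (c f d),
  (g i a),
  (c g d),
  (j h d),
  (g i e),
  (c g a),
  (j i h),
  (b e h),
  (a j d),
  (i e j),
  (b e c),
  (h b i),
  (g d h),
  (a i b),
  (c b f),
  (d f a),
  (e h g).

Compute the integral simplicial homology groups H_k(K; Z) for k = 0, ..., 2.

Order the vertices as a < b < c < d < e < f < g < h < i < j. Listing each simplex with vertices in this order, K has dimension 2 with simplices:

  0-simplices (10): a, b, c, d, e, f, g, h, i, j
  1-simplices (30): ab, ac, ad, af, ag, ai, aj, bc, be, bf, bh, bi, cd, ce, cf, cg, cj, df, dg, dh, dj, eg, eh, ei, ej, gh, gi, hi, hj, ij
  2-simplices (20): abf, abi, acg, acj, adf, adj, agi, bce, bcf, beh, bhi, cdf, cdg, cej, dgh, dhj, egh, egi, eij, hij

Hence C_0 ≅ Z^10, C_1 ≅ Z^30, C_2 ≅ Z^20.

∂_1: C_1 → C_0 is given by ∂[p,q] = [q] − [p].
The resulting 10×30 matrix has rank 9, and its Smith normal form has invariant factors (1,1,1,1,1,1,1,1,1).

Boundary ∂_2: C_2 → C_1 maps a triangle to the signed sum of its edges. For instance
  ∂adj = dj − aj + ad,
  ∂adf = df − af + ad.
The 30×20 boundary matrix has rank 20 and Smith normal form diag(1,1,1,1,1,1,1,1,1,1,1,1,1,1,1,1,1,1,1,2).

Reading off H_k = ker ∂_k / im ∂_{k+1}:

  H_0: rank C_0 − rank ∂_1 = 10 − 9 = 1, and the invariant factors of ∂_1 are all 1, so H_0 = Z.
  H_1: rank ker ∂_1 − rank ∂_2 = (30 − 9) − 20 = 1, and ∂_2 has invariant factor 2 > 1, so H_1 = Z × Z/2.
  H_2: rank ker ∂_2 − rank ∂_3 = (20 − 20) − 0 = 0, and there is no ∂_3, so H_2 = 0.

H_0 = Z,  H_1 = Z × Z/2,  H_2 = 0.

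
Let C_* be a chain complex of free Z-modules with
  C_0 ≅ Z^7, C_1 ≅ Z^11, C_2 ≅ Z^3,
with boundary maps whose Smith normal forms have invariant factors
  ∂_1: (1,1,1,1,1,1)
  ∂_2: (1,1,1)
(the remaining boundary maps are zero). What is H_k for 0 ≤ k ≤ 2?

H_0 = Z,  H_1 = Z^2,  H_2 = 0.

H_0: b_0 = 7 − 0 − 6 = 1; torsion from ∂_1 factors > 1: none. So H_0 = Z.
H_1: b_1 = 11 − 6 − 3 = 2; torsion from ∂_2 factors > 1: none. So H_1 = Z^2.
H_2: b_2 = 3 − 3 − 0 = 0; torsion from ∂_3 factors > 1: none. So H_2 = 0.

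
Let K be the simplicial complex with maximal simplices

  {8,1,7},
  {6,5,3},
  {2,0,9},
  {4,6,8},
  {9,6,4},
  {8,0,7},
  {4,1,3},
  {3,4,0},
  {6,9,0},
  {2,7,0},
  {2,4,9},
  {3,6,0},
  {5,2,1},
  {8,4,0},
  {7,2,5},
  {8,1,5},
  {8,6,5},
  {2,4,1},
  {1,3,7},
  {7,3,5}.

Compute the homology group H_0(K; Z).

H_0 = Z.

Take the total order 0 < 1 < 2 < 3 < 4 < 5 < 6 < 7 < 8 < 9 on the vertex set. Then K (dimension 2) consists of the simplices:

  0-simplices (10): [0], [1], [2], [3], [4], [5], [6], [7], [8], [9]
  1-simplices (30): (30 of them)
  2-simplices (20): (20 of them)

Hence C_0 ≅ Z^10, C_1 ≅ Z^30, C_2 ≅ Z^20.

The boundary map ∂_1: C_1 → C_0 is given by ∂[p,q] = [q] − [p].
This gives a 10×30 integer matrix of rank 9; reducing to Smith normal form yields diagonal entries (1,1,1,1,1,1,1,1,1).

Boundary ∂_2: C_2 → C_1 sends each 2-simplex [p,q,r] to [q,r] − [p,r] + [p,q]. For instance
  ∂[1,2,5] = [2,5] − [1,5] + [1,2],
  ∂[1,2,4] = [2,4] − [1,4] + [1,2].
The resulting 30×20 matrix has rank 20, and its Smith normal form has invariant factors (1,1,1,1,1,1,1,1,1,1,1,1,1,1,1,1,1,1,1,2).

Now H_k = ker ∂_k / im ∂_{k+1}, so:

  H_0: rank C_0 − rank ∂_1 = 10 − 9 = 1, and the invariant factors of ∂_1 are all 1, so H_0 ≅ Z.

(K is a triangulation of the Klein bottle.)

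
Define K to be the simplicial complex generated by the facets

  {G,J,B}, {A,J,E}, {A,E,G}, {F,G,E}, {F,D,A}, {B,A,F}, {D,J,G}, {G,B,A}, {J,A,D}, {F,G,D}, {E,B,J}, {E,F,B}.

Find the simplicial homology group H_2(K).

H_2 = 0.

K has 7 vertices, 18 edges, 12 triangles.
rank ∂_2 = 12, rank ∂_3 = 0 ⇒ b_2 = 12 − 12 − 0 = 0. So H_2 ≅ 0.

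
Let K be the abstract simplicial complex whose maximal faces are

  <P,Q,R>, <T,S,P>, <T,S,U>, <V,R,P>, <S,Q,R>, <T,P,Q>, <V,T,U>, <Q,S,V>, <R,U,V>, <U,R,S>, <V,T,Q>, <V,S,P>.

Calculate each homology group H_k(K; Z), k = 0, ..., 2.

H_0 ≅ Z,  H_1 ≅ Z/2Z,  H_2 = 0.

We work with the vertex ordering P < Q < R < S < T < U < V. The simplices of K, each written with vertices in increasing order, are:

  0-simplices (7): P, Q, R, S, T, U, V
  1-simplices (18): PQ, PR, PS, PT, PV, QR, QS, QT, QV, RS, RU, RV, ST, SU, SV, TU, TV, UV
  2-simplices (12): PQR, PQT, PRV, PST, PSV, QRS, QSV, QTV, RSU, RUV, STU, TUV

Hence C_0 ≅ Z^7, C_1 ≅ Z^18, C_2 ≅ Z^12.

∂_1: C_1 → C_0 sends each edge [p,q] (with p < q) to q − p. For instance
  ∂TV = V − T.
The resulting 7×18 matrix has rank 6, and its Smith normal form has invariant factors (1,1,1,1,1,1).

∂_2: C_2 → C_1 sends each 2-simplex [p,q,r] to [q,r] − [p,r] + [p,q]. For instance
  ∂PQT = QT − PT + PQ,
  ∂PSV = SV − PV + PS.
The resulting 18×12 matrix has rank 12, and its Smith normal form has invariant factors (1,1,1,1,1,1,1,1,1,1,1,2).

Computing H_k = (kernel of ∂_k) / (image of ∂_{k+1}):

  H_0: rank C_0 − rank ∂_1 = 7 − 6 = 1, and the invariant factors of ∂_1 are all 1, so H_0 ≅ Z.
  H_1: rank ker ∂_1 − rank ∂_2 = (18 − 6) − 12 = 0, and ∂_2 has invariant factor 2 > 1, so H_1 ≅ Z/2Z.
  H_2: rank ker ∂_2 − rank ∂_3 = (12 − 12) − 0 = 0, and there is no ∂_3, so H_2 ≅ 0.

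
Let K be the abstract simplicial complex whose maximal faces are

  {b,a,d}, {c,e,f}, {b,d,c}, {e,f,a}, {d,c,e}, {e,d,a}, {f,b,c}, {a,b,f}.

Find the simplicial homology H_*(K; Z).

We work with the vertex ordering a < b < c < d < e < f. The simplices of K, each written with vertices in increasing order, are:

  0-simplices (6): a, b, c, d, e, f
  1-simplices (12): ab, ad, ae, af, bc, bd, bf, cd, ce, cf, de, ef
  2-simplices (8): abd, abf, ade, aef, bcd, bcf, cde, cef

Hence C_0 ≅ Z^6, C_1 ≅ Z^12, C_2 ≅ Z^8.

∂_1: C_1 → C_0 is given by ∂[p,q] = [q] − [p]. For instance
  ∂ad = d − a.
As a 6×12 matrix over Z this has rank 5, with invariant factors (1,1,1,1,1).

The boundary map ∂_2: C_2 → C_1 maps a triangle to the signed sum of its edges. For instance
  ∂abd = bd − ad + ab,
  ∂abf = bf − af + ab.
The resulting 12×8 matrix has rank 7, and its Smith normal form has invariant factors (1,1,1,1,1,1,1).

Computing H_k = (kernel of ∂_k) / (image of ∂_{k+1}):

  H_0: rank C_0 − rank ∂_1 = 6 − 5 = 1, and the invariant factors of ∂_1 are all 1, so H_0 = Z.
  H_1: rank ker ∂_1 − rank ∂_2 = (12 − 5) − 7 = 0, and the invariant factors of ∂_2 are all 1, so H_1 = 0.
  H_2: rank ker ∂_2 − rank ∂_3 = (8 − 7) − 0 = 1, and there is no ∂_3, so H_2 = Z.

H_0 ≅ Z,  H_1 = 0,  H_2 ≅ Z.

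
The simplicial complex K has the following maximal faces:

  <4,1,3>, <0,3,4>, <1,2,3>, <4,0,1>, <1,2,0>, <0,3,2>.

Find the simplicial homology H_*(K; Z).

K has 5 vertices, 9 edges, 6 triangles.
rank ∂_0 = 0, rank ∂_1 = 4 ⇒ b_0 = 5 − 0 − 4 = 1; all invariant factors of ∂_1 are 1 so no torsion. So H_0 ≅ Z.
rank ∂_1 = 4, rank ∂_2 = 5 ⇒ b_1 = 9 − 4 − 5 = 0; all invariant factors of ∂_2 are 1 so no torsion. So H_1 ≅ 0.
rank ∂_2 = 5, rank ∂_3 = 0 ⇒ b_2 = 6 − 5 − 0 = 1. So H_2 ≅ Z.

H_0 ≅ Z,  H_1 = 0,  H_2 ≅ Z.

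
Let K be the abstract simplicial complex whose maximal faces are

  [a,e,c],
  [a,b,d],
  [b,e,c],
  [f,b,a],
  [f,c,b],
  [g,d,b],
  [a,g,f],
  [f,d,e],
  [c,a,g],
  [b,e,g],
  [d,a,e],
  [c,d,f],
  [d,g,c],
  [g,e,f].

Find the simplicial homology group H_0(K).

We work with the vertex ordering a < b < c < d < e < f < g. The simplices of K, each written with vertices in increasing order, are:

  0-simplices (7): a, b, c, d, e, f, g
  1-simplices (21): ab, ac, ad, ae, af, ag, bc, bd, be, bf, bg, cd, ce, cf, cg, de, df, dg, ef, eg, fg
  2-simplices (14): abd, abf, ace, acg, ade, afg, bce, bcf, bdg, beg, cdf, cdg, def, efg

so the chain groups are C_0 ≅ Z^7, C_1 ≅ Z^21, C_2 ≅ Z^14.

∂_1: C_1 → C_0 maps an edge to its endpoints' difference, ∂[p,q] = q − p.
As a 7×21 matrix over Z this has rank 6, with invariant factors (1,1,1,1,1,1).

∂_2: C_2 → C_1 acts by ∂[p,q,r] = [q,r] − [p,r] + [p,q]. For instance
  ∂bce = ce − be + bc,
  ∂cdf = df − cf + cd.
The 21×14 boundary matrix has rank 13 and Smith normal form diag(1,1,1,1,1,1,1,1,1,1,1,1,1).

Reading off H_k = ker ∂_k / im ∂_{k+1}:

  H_0: rank C_0 − rank ∂_1 = 7 − 6 = 1, and the invariant factors of ∂_1 are all 1, so H_0 = Z.

H_0 = Z.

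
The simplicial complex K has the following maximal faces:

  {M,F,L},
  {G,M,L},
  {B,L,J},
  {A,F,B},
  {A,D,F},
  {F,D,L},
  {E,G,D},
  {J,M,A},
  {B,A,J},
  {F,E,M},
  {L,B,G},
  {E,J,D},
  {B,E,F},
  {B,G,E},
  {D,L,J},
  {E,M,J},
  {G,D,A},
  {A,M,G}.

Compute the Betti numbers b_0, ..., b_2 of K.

b_0 = 1, b_1 = 2, b_2 = 1.

Take the total order A < B < D < E < F < G < J < L < M on the vertex set. Then K (dimension 2) consists of the simplices:

  0-simplices (9): A, B, D, E, F, G, J, L, M
  1-simplices (27): AB, AD, AF, AG, AJ, AM, BE, BF, BG, BJ, BL, DE, DF, DG, DJ, DL, EF, EG, EJ, EM, FL, FM, GL, GM, JL, JM, LM
  2-simplices (18): ABF, ABJ, ADF, ADG, AGM, AJM, BEF, BEG, BGL, BJL, DEG, DEJ, DFL, DJL, EFM, EJM, FLM, GLM

so the chain groups are C_0 ≅ Z^9, C_1 ≅ Z^27, C_2 ≅ Z^18.

The boundary map ∂_1: C_1 → C_0 is given by ∂[p,q] = [q] − [p].
This gives a 9×27 integer matrix of rank 8; reducing to Smith normal form yields diagonal entries (1,1,1,1,1,1,1,1).

The boundary map ∂_2: C_2 → C_1 maps a triangle to the signed sum of its edges. For instance
  ∂BJL = JL − BL + BJ,
  ∂DJL = JL − DL + DJ.
As a 27×18 matrix over Z this has rank 17, with invariant factors (1,1,1,1,1,1,1,1,1,1,1,1,1,1,1,1,1).

Computing H_k = (kernel of ∂_k) / (image of ∂_{k+1}):

  H_0: rank C_0 − rank ∂_1 = 9 − 8 = 1, and the invariant factors of ∂_1 are all 1, so H_0 = Z.
  H_1: rank ker ∂_1 − rank ∂_2 = (27 − 8) − 17 = 2, and the invariant factors of ∂_2 are all 1, so H_1 = Z^2.
  H_2: rank ker ∂_2 − rank ∂_3 = (18 − 17) − 0 = 1, and there is no ∂_3, so H_2 = Z.

As a check, the Euler characteristic is 9 − 27 + 18 = 0, which agrees with 1 − 2 + 1 = 0.
(K is a triangulation of the torus T^2.)

Hence the Betti numbers are b_0 = 1, b_1 = 2, b_2 = 1.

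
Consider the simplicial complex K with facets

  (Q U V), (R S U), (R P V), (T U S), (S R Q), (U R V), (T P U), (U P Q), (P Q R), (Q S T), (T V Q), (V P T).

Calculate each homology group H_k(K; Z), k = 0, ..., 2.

Fix the vertex order P < Q < R < S < T < U < V and write every simplex with vertices in increasing order. Then dim K = 2 and the simplices of K are:

  0-simplices (7): P, Q, R, S, T, U, V
  1-simplices (18): PQ, PR, PT, PU, PV, QR, QS, QT, QU, QV, RS, RU, RV, ST, SU, TU, TV, UV
  2-simplices (12): PQR, PQU, PRV, PTU, PTV, QRS, QST, QTV, QUV, RSU, RUV, STU

giving chain groups C_0 ≅ Z^7, C_1 ≅ Z^18, C_2 ≅ Z^12.

∂_1: C_1 → C_0 maps an edge to its endpoints' difference, ∂[p,q] = q − p. For instance
  ∂ST = T − S.
As a 7×18 matrix over Z this has rank 6, with invariant factors (1,1,1,1,1,1).

The boundary map ∂_2: C_2 → C_1 sends each 2-simplex [p,q,r] to [q,r] − [p,r] + [p,q]. For instance
  ∂PTU = TU − PU + PT,
  ∂RUV = UV − RV + RU.
The resulting 18×12 matrix has rank 12, and its Smith normal form has invariant factors (1,1,1,1,1,1,1,1,1,1,1,2).

Now H_k = ker ∂_k / im ∂_{k+1}, so:

  H_0: rank C_0 − rank ∂_1 = 7 − 6 = 1, and the invariant factors of ∂_1 are all 1, so H_0 ≅ Z.
  H_1: rank ker ∂_1 − rank ∂_2 = (18 − 6) − 12 = 0, and ∂_2 has invariant factor 2 > 1, so H_1 ≅ Z/2Z.
  H_2: rank ker ∂_2 − rank ∂_3 = (12 − 12) − 0 = 0, and there is no ∂_3, so H_2 ≅ 0.

H_0 ≅ Z,  H_1 ≅ Z/2Z,  H_2 = 0.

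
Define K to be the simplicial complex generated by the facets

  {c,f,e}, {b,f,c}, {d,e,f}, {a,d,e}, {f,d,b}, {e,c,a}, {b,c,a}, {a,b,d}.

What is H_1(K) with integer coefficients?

Fix the vertex order a < b < c < d < e < f and write every simplex with vertices in increasing order. Then dim K = 2 and the simplices of K are:

  0-simplices (6): a, b, c, d, e, f
  1-simplices (12): ab, ac, ad, ae, bc, bd, bf, ce, cf, de, df, ef
  2-simplices (8): abc, abd, ace, ade, bcf, bdf, cef, def

Hence C_0 ≅ Z^6, C_1 ≅ Z^12, C_2 ≅ Z^8.

Boundary ∂_1: C_1 → C_0 is given by ∂[p,q] = [q] − [p]. For instance
  ∂ef = f − e.
The resulting 6×12 matrix has rank 5, and its Smith normal form has invariant factors (1,1,1,1,1).

Boundary ∂_2: C_2 → C_1 acts by ∂[p,q,r] = [q,r] − [p,r] + [p,q]. For instance
  ∂abc = bc − ac + ab,
  ∂ade = de − ae + ad.
The resulting 12×8 matrix has rank 7, and its Smith normal form has invariant factors (1,1,1,1,1,1,1).

Now H_k = ker ∂_k / im ∂_{k+1}, so:

  H_1: rank ker ∂_1 − rank ∂_2 = (12 − 5) − 7 = 0, and the invariant factors of ∂_2 are all 1, so H_1 ≅ 0.

H_1 = 0.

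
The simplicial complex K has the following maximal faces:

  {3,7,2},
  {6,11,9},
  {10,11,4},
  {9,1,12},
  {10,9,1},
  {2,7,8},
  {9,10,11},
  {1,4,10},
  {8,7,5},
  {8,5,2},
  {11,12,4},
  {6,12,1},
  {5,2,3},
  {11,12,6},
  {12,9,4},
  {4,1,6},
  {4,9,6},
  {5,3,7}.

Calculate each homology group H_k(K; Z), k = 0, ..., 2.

H_0 ≅ Z^2,  H_1 ≅ Z/2,  H_2 ≅ Z.

Order the vertices as 1 < 2 < 3 < 4 < 5 < 6 < 7 < 8 < 9 < 10 < 11 < 12. Listing each simplex with vertices in this order, K has dimension 2 with simplices:

  0-simplices (12): [1], [2], [3], [4], [5], [6], [7], [8], [9], [10], [11], [12]
  1-simplices (27): (27 of them)
  2-simplices (18): (18 of them)

Hence C_0 ≅ Z^12, C_1 ≅ Z^27, C_2 ≅ Z^18.

The boundary map ∂_1: C_1 → C_0 maps an edge to its endpoints' difference, ∂[p,q] = q − p.
This gives a 12×27 integer matrix of rank 10; reducing to Smith normal form yields diagonal entries (1,1,1,1,1,1,1,1,1,1).

The boundary map ∂_2: C_2 → C_1 sends each 2-simplex [p,q,r] to [q,r] − [p,r] + [p,q]. For instance
  ∂[9,10,11] = [10,11] − [9,11] + [9,10],
  ∂[1,9,10] = [9,10] − [1,10] + [1,9].
The 27×18 boundary matrix has rank 17 and Smith normal form diag(1,1,1,1,1,1,1,1,1,1,1,1,1,1,1,1,2).

Now H_k = ker ∂_k / im ∂_{k+1}, so:

  H_0: rank C_0 − rank ∂_1 = 12 − 10 = 2, and the invariant factors of ∂_1 are all 1, so H_0 ≅ Z^2.
  H_1: rank ker ∂_1 − rank ∂_2 = (27 − 10) − 17 = 0, and ∂_2 has invariant factor 2 > 1, so H_1 ≅ Z/2.
  H_2: rank ker ∂_2 − rank ∂_3 = (18 − 17) − 0 = 1, and there is no ∂_3, so H_2 ≅ Z.

As a check, the Euler characteristic is 12 − 27 + 18 = 3, which agrees with 2 − 0 + 1 = 3.
(K is a triangulation of the disjoint union of the 2-sphere S^2 and the real projective plane RP^2.)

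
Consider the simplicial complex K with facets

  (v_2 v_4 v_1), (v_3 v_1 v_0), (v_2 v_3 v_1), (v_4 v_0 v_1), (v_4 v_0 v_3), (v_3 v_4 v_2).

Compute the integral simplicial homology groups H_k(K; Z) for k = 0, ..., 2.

H_0 = Z,  H_1 = 0,  H_2 = Z.

Take the total order v_0 < v_1 < v_2 < v_3 < v_4 on the vertex set. Then K (dimension 2) consists of the simplices:

  0-simplices (5): [v_0], [v_1], [v_2], [v_3], [v_4]
  1-simplices (9): [v_0,v_1], [v_0,v_3], [v_0,v_4], [v_1,v_2], [v_1,v_3], [v_1,v_4], [v_2,v_3], [v_2,v_4], [v_3,v_4]
  2-simplices (6): [v_0,v_1,v_3], [v_0,v_1,v_4], [v_0,v_3,v_4], [v_1,v_2,v_3], [v_1,v_2,v_4], [v_2,v_3,v_4]

so the chain groups are C_0 ≅ Z^5, C_1 ≅ Z^9, C_2 ≅ Z^6.

The boundary map ∂_1: C_1 → C_0 maps an edge to its endpoints' difference, ∂[p,q] = q − p. For instance
  ∂[v_0,v_1] = [v_1] − [v_0].
As a 5×9 matrix over Z this has rank 4, with invariant factors (1,1,1,1).

Boundary ∂_2: C_2 → C_1 sends each 2-simplex [p,q,r] to [q,r] − [p,r] + [p,q]. For instance
  ∂[v_0,v_1,v_4] = [v_1,v_4] − [v_0,v_4] + [v_0,v_1],
  ∂[v_0,v_1,v_3] = [v_1,v_3] − [v_0,v_3] + [v_0,v_1].
The 9×6 boundary matrix has rank 5 and Smith normal form diag(1,1,1,1,1).

From H_k ≅ ker(∂_k) / im(∂_{k+1}) we obtain:

  H_0: rank C_0 − rank ∂_1 = 5 − 4 = 1, and the invariant factors of ∂_1 are all 1, so H_0 ≅ Z.
  H_1: rank ker ∂_1 − rank ∂_2 = (9 − 4) − 5 = 0, and the invariant factors of ∂_2 are all 1, so H_1 ≅ 0.
  H_2: rank ker ∂_2 − rank ∂_3 = (6 − 5) − 0 = 1, and there is no ∂_3, so H_2 ≅ Z.

As a check, the Euler characteristic is 5 − 9 + 6 = 2, which agrees with 1 − 0 + 1 = 2.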